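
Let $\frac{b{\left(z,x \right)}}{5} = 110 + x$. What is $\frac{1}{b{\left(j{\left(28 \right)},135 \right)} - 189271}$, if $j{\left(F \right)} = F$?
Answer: $- \frac{1}{188046} \approx -5.3178 \cdot 10^{-6}$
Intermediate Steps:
$b{\left(z,x \right)} = 550 + 5 x$ ($b{\left(z,x \right)} = 5 \left(110 + x\right) = 550 + 5 x$)
$\frac{1}{b{\left(j{\left(28 \right)},135 \right)} - 189271} = \frac{1}{\left(550 + 5 \cdot 135\right) - 189271} = \frac{1}{\left(550 + 675\right) - 189271} = \frac{1}{1225 - 189271} = \frac{1}{-188046} = - \frac{1}{188046}$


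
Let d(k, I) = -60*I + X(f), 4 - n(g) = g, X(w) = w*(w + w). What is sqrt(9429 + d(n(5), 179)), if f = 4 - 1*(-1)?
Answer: I*sqrt(1261) ≈ 35.511*I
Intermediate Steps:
f = 5 (f = 4 + 1 = 5)
X(w) = 2*w**2 (X(w) = w*(2*w) = 2*w**2)
n(g) = 4 - g
d(k, I) = 50 - 60*I (d(k, I) = -60*I + 2*5**2 = -60*I + 2*25 = -60*I + 50 = 50 - 60*I)
sqrt(9429 + d(n(5), 179)) = sqrt(9429 + (50 - 60*179)) = sqrt(9429 + (50 - 10740)) = sqrt(9429 - 10690) = sqrt(-1261) = I*sqrt(1261)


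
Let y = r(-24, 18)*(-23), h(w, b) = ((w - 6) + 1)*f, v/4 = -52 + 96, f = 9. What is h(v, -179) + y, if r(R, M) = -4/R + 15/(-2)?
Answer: 5123/3 ≈ 1707.7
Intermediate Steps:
v = 176 (v = 4*(-52 + 96) = 4*44 = 176)
h(w, b) = -45 + 9*w (h(w, b) = ((w - 6) + 1)*9 = ((-6 + w) + 1)*9 = (-5 + w)*9 = -45 + 9*w)
r(R, M) = -15/2 - 4/R (r(R, M) = -4/R + 15*(-½) = -4/R - 15/2 = -15/2 - 4/R)
y = 506/3 (y = (-15/2 - 4/(-24))*(-23) = (-15/2 - 4*(-1/24))*(-23) = (-15/2 + ⅙)*(-23) = -22/3*(-23) = 506/3 ≈ 168.67)
h(v, -179) + y = (-45 + 9*176) + 506/3 = (-45 + 1584) + 506/3 = 1539 + 506/3 = 5123/3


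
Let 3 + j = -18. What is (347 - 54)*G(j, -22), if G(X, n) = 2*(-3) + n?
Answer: -8204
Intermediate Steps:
j = -21 (j = -3 - 18 = -21)
G(X, n) = -6 + n
(347 - 54)*G(j, -22) = (347 - 54)*(-6 - 22) = 293*(-28) = -8204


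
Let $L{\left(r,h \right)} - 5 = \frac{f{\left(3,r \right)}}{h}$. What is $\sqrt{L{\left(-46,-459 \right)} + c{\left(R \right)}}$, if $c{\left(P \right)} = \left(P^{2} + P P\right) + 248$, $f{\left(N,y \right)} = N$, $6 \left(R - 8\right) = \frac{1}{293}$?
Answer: $\frac{\sqrt{37812148034}}{9962} \approx 19.52$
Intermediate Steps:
$R = \frac{14065}{1758}$ ($R = 8 + \frac{1}{6 \cdot 293} = 8 + \frac{1}{6} \cdot \frac{1}{293} = 8 + \frac{1}{1758} = \frac{14065}{1758} \approx 8.0006$)
$c{\left(P \right)} = 248 + 2 P^{2}$ ($c{\left(P \right)} = \left(P^{2} + P^{2}\right) + 248 = 2 P^{2} + 248 = 248 + 2 P^{2}$)
$L{\left(r,h \right)} = 5 + \frac{3}{h}$
$\sqrt{L{\left(-46,-459 \right)} + c{\left(R \right)}} = \sqrt{\left(5 + \frac{3}{-459}\right) + \left(248 + 2 \left(\frac{14065}{1758}\right)^{2}\right)} = \sqrt{\left(5 + 3 \left(- \frac{1}{459}\right)\right) + \left(248 + 2 \cdot \frac{197824225}{3090564}\right)} = \sqrt{\left(5 - \frac{1}{153}\right) + \left(248 + \frac{197824225}{1545282}\right)} = \sqrt{\frac{764}{153} + \frac{581054161}{1545282}} = \sqrt{\frac{1112122001}{2918866}} = \frac{\sqrt{37812148034}}{9962}$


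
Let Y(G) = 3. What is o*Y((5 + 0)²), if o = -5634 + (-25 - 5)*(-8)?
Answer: -16182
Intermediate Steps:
o = -5394 (o = -5634 - 30*(-8) = -5634 + 240 = -5394)
o*Y((5 + 0)²) = -5394*3 = -16182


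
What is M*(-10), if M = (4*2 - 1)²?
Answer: -490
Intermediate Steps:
M = 49 (M = (8 - 1)² = 7² = 49)
M*(-10) = 49*(-10) = -490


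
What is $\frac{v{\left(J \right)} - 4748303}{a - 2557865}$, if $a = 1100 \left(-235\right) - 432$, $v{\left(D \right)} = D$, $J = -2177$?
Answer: $\frac{4750480}{2816797} \approx 1.6865$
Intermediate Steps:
$a = -258932$ ($a = -258500 - 432 = -258932$)
$\frac{v{\left(J \right)} - 4748303}{a - 2557865} = \frac{-2177 - 4748303}{-258932 - 2557865} = - \frac{4750480}{-2816797} = \left(-4750480\right) \left(- \frac{1}{2816797}\right) = \frac{4750480}{2816797}$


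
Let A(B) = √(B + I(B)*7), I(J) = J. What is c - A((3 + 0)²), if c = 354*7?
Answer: 2478 - 6*√2 ≈ 2469.5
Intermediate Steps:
c = 2478
A(B) = 2*√2*√B (A(B) = √(B + B*7) = √(B + 7*B) = √(8*B) = 2*√2*√B)
c - A((3 + 0)²) = 2478 - 2*√2*√((3 + 0)²) = 2478 - 2*√2*√(3²) = 2478 - 2*√2*√9 = 2478 - 2*√2*3 = 2478 - 6*√2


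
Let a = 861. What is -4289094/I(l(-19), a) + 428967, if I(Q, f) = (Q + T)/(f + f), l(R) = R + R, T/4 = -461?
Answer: 4096567881/941 ≈ 4.3534e+6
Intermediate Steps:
T = -1844 (T = 4*(-461) = -1844)
l(R) = 2*R
I(Q, f) = (-1844 + Q)/(2*f) (I(Q, f) = (Q - 1844)/(f + f) = (-1844 + Q)/((2*f)) = (-1844 + Q)*(1/(2*f)) = (-1844 + Q)/(2*f))
-4289094/I(l(-19), a) + 428967 = -4289094*1722/(-1844 + 2*(-19)) + 428967 = -4289094*1722/(-1844 - 38) + 428967 = -4289094/((½)*(1/861)*(-1882)) + 428967 = -4289094/(-941/861) + 428967 = -4289094*(-861/941) + 428967 = 3692909934/941 + 428967 = 4096567881/941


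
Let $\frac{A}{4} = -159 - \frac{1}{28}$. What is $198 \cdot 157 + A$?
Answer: $\frac{213149}{7} \approx 30450.0$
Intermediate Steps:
$A = - \frac{4453}{7}$ ($A = 4 \left(-159 - \frac{1}{28}\right) = 4 \left(- \frac{4453}{28}\right) = - \frac{4453}{7} \approx -636.14$)
$198 \cdot 157 + A = 198 \cdot 157 - \frac{4453}{7} = 31086 - \frac{4453}{7} = \frac{213149}{7}$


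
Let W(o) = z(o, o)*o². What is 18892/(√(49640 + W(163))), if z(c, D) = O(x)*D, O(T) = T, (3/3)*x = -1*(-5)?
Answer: 18892*√868135/4340675 ≈ 4.0552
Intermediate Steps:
x = 5 (x = -1*(-5) = 5)
z(c, D) = 5*D
W(o) = 5*o³ (W(o) = (5*o)*o² = 5*o³)
18892/(√(49640 + W(163))) = 18892/(√(49640 + 5*163³)) = 18892/(√(49640 + 5*4330747)) = 18892/(√(49640 + 21653735)) = 18892/(√21703375) = 18892/((5*√868135)) = 18892*(√868135/4340675) = 18892*√868135/4340675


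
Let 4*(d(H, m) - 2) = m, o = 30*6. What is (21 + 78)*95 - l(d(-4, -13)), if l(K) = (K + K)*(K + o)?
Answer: 78815/8 ≈ 9851.9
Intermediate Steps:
o = 180
d(H, m) = 2 + m/4
l(K) = 2*K*(180 + K) (l(K) = (K + K)*(K + 180) = (2*K)*(180 + K) = 2*K*(180 + K))
(21 + 78)*95 - l(d(-4, -13)) = (21 + 78)*95 - 2*(2 + (¼)*(-13))*(180 + (2 + (¼)*(-13))) = 99*95 - 2*(2 - 13/4)*(180 + (2 - 13/4)) = 9405 - 2*(-5)*(180 - 5/4)/4 = 9405 - 2*(-5)*715/(4*4) = 9405 - 1*(-3575/8) = 9405 + 3575/8 = 78815/8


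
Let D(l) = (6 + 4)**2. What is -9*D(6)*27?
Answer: -24300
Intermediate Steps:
D(l) = 100 (D(l) = 10**2 = 100)
-9*D(6)*27 = -9*100*27 = -900*27 = -24300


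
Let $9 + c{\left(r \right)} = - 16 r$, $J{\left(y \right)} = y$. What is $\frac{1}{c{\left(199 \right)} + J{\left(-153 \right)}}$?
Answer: $- \frac{1}{3346} \approx -0.00029886$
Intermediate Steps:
$c{\left(r \right)} = -9 - 16 r$
$\frac{1}{c{\left(199 \right)} + J{\left(-153 \right)}} = \frac{1}{\left(-9 - 3184\right) - 153} = \frac{1}{-3193 - 153} = \frac{1}{-3346} = - \frac{1}{3346}$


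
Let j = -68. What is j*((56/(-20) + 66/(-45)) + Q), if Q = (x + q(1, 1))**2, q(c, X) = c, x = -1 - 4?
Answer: -11968/15 ≈ -797.87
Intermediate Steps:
x = -5
Q = 16 (Q = (-5 + 1)**2 = (-4)**2 = 16)
j*((56/(-20) + 66/(-45)) + Q) = -68*((56/(-20) + 66/(-45)) + 16) = -68*((56*(-1/20) + 66*(-1/45)) + 16) = -68*((-14/5 - 22/15) + 16) = -68*(-64/15 + 16) = -68*176/15 = -11968/15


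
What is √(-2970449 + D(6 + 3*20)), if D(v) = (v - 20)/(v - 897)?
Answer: I*√2051276270115/831 ≈ 1723.5*I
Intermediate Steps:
D(v) = (-20 + v)/(-897 + v)
√(-2970449 + D(6 + 3*20)) = √(-2970449 + (-20 + (6 + 3*20))/(-897 + (6 + 3*20))) = √(-2970449 + (-20 + (6 + 60))/(-897 + (6 + 60))) = √(-2970449 + (-20 + 66)/(-897 + 66)) = √(-2970449 + 46/(-831)) = √(-2970449 - 1/831*46) = √(-2970449 - 46/831) = √(-2468443165/831) = I*√2051276270115/831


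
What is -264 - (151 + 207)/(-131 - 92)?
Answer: -58514/223 ≈ -262.39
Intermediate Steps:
-264 - (151 + 207)/(-131 - 92) = -264 - 358/(-223) = -264 - 358*(-1)/223 = -264 - 1*(-358/223) = -264 + 358/223 = -58514/223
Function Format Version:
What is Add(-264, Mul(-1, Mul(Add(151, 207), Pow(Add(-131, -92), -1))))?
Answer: Rational(-58514, 223) ≈ -262.39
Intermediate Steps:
Add(-264, Mul(-1, Mul(Add(151, 207), Pow(Add(-131, -92), -1)))) = Add(-264, Mul(-1, Mul(358, Pow(-223, -1)))) = Add(-264, Mul(-1, Mul(358, Rational(-1, 223)))) = Add(-264, Mul(-1, Rational(-358, 223))) = Add(-264, Rational(358, 223)) = Rational(-58514, 223)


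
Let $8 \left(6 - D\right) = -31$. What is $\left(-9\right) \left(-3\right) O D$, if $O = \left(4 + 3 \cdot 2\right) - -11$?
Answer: $\frac{44793}{8} \approx 5599.1$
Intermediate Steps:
$D = \frac{79}{8}$ ($D = 6 - - \frac{31}{8} = 6 + \frac{31}{8} = \frac{79}{8} \approx 9.875$)
$O = 21$ ($O = \left(4 + 6\right) + 11 = 10 + 11 = 21$)
$\left(-9\right) \left(-3\right) O D = \left(-9\right) \left(-3\right) 21 \cdot \frac{79}{8} = 27 \cdot 21 \cdot \frac{79}{8} = 567 \cdot \frac{79}{8} = \frac{44793}{8}$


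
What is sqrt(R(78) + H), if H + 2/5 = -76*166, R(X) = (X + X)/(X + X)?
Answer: I*sqrt(315385)/5 ≈ 112.32*I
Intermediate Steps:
R(X) = 1 (R(X) = (2*X)/((2*X)) = (2*X)*(1/(2*X)) = 1)
H = -63082/5 (H = -2/5 - 76*166 = -2/5 - 12616 = -63082/5 ≈ -12616.)
sqrt(R(78) + H) = sqrt(1 - 63082/5) = sqrt(-63077/5) = I*sqrt(315385)/5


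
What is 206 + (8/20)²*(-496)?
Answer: 3166/25 ≈ 126.64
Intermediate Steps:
206 + (8/20)²*(-496) = 206 + (8*(1/20))²*(-496) = 206 + (⅖)²*(-496) = 206 + (4/25)*(-496) = 206 - 1984/25 = 3166/25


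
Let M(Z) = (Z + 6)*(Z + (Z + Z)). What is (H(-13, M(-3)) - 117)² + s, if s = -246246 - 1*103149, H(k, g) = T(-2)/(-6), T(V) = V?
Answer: -3022055/9 ≈ -3.3578e+5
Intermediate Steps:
M(Z) = 3*Z*(6 + Z) (M(Z) = (6 + Z)*(Z + 2*Z) = (6 + Z)*(3*Z) = 3*Z*(6 + Z))
H(k, g) = ⅓ (H(k, g) = -2/(-6) = -2*(-⅙) = ⅓)
s = -349395 (s = -246246 - 103149 = -349395)
(H(-13, M(-3)) - 117)² + s = (⅓ - 117)² - 349395 = (-350/3)² - 349395 = 122500/9 - 349395 = -3022055/9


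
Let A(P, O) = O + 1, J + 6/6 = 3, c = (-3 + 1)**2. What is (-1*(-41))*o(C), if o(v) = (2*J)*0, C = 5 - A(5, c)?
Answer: 0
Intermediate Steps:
c = 4 (c = (-2)**2 = 4)
J = 2 (J = -1 + 3 = 2)
A(P, O) = 1 + O
C = 0 (C = 5 - (1 + 4) = 5 - 1*5 = 5 - 5 = 0)
o(v) = 0 (o(v) = (2*2)*0 = 4*0 = 0)
(-1*(-41))*o(C) = -1*(-41)*0 = 41*0 = 0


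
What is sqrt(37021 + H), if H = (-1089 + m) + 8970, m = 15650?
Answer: 174*sqrt(2) ≈ 246.07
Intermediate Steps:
H = 23531 (H = (-1089 + 15650) + 8970 = 14561 + 8970 = 23531)
sqrt(37021 + H) = sqrt(37021 + 23531) = sqrt(60552) = 174*sqrt(2)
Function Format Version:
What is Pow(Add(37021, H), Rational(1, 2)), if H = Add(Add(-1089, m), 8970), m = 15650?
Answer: Mul(174, Pow(2, Rational(1, 2))) ≈ 246.07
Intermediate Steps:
H = 23531 (H = Add(Add(-1089, 15650), 8970) = Add(14561, 8970) = 23531)
Pow(Add(37021, H), Rational(1, 2)) = Pow(Add(37021, 23531), Rational(1, 2)) = Pow(60552, Rational(1, 2)) = Mul(174, Pow(2, Rational(1, 2)))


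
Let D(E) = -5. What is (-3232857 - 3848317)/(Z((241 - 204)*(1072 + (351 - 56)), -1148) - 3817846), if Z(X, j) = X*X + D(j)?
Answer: -3540587/1277208695 ≈ -0.0027721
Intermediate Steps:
Z(X, j) = -5 + X² (Z(X, j) = X*X - 5 = X² - 5 = -5 + X²)
(-3232857 - 3848317)/(Z((241 - 204)*(1072 + (351 - 56)), -1148) - 3817846) = (-3232857 - 3848317)/((-5 + ((241 - 204)*(1072 + (351 - 56)))²) - 3817846) = -7081174/((-5 + (37*(1072 + 295))²) - 3817846) = -7081174/((-5 + (37*1367)²) - 3817846) = -7081174/((-5 + 50579²) - 3817846) = -7081174/((-5 + 2558235241) - 3817846) = -7081174/(2558235236 - 3817846) = -7081174/2554417390 = -7081174*1/2554417390 = -3540587/1277208695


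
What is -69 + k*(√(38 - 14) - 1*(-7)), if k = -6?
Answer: -111 - 12*√6 ≈ -140.39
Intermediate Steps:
-69 + k*(√(38 - 14) - 1*(-7)) = -69 - 6*(√(38 - 14) - 1*(-7)) = -69 - 6*(√24 + 7) = -69 - 6*(2*√6 + 7) = -69 - 6*(7 + 2*√6) = -69 + (-42 - 12*√6) = -111 - 12*√6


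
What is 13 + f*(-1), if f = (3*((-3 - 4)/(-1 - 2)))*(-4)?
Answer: 41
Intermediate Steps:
f = -28 (f = (3*(-7/(-3)))*(-4) = (3*(-7*(-⅓)))*(-4) = (3*(7/3))*(-4) = 7*(-4) = -28)
13 + f*(-1) = 13 - 28*(-1) = 13 + 28 = 41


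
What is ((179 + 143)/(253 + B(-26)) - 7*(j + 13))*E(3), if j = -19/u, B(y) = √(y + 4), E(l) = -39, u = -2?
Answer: 70933317/11642 + 12558*I*√22/64031 ≈ 6092.9 + 0.9199*I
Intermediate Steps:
B(y) = √(4 + y)
j = 19/2 (j = -19/(-2) = -19*(-½) = 19/2 ≈ 9.5000)
((179 + 143)/(253 + B(-26)) - 7*(j + 13))*E(3) = ((179 + 143)/(253 + √(4 - 26)) - 7*(19/2 + 13))*(-39) = (322/(253 + √(-22)) - 7*45/2)*(-39) = (322/(253 + I*√22) - 315/2)*(-39) = (-315/2 + 322/(253 + I*√22))*(-39) = 12285/2 - 12558/(253 + I*√22)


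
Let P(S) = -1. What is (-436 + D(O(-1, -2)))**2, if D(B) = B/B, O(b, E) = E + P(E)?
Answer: 189225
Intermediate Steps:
O(b, E) = -1 + E (O(b, E) = E - 1 = -1 + E)
D(B) = 1
(-436 + D(O(-1, -2)))**2 = (-436 + 1)**2 = (-435)**2 = 189225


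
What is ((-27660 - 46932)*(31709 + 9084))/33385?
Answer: -3042831456/33385 ≈ -91144.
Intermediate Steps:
((-27660 - 46932)*(31709 + 9084))/33385 = -74592*40793*(1/33385) = -3042831456*1/33385 = -3042831456/33385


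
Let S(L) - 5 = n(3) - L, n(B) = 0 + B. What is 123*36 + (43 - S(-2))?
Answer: 4461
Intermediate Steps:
n(B) = B
S(L) = 8 - L (S(L) = 5 + (3 - L) = 8 - L)
123*36 + (43 - S(-2)) = 123*36 + (43 - (8 - 1*(-2))) = 4428 + (43 - (8 + 2)) = 4428 + (43 - 1*10) = 4428 + (43 - 10) = 4428 + 33 = 4461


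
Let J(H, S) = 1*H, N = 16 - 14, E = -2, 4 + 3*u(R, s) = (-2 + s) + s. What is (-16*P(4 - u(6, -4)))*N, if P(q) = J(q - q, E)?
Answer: 0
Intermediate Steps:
u(R, s) = -2 + 2*s/3 (u(R, s) = -4/3 + ((-2 + s) + s)/3 = -4/3 + (-2 + 2*s)/3 = -4/3 + (-⅔ + 2*s/3) = -2 + 2*s/3)
N = 2
J(H, S) = H
P(q) = 0 (P(q) = q - q = 0)
(-16*P(4 - u(6, -4)))*N = -16*0*2 = 0*2 = 0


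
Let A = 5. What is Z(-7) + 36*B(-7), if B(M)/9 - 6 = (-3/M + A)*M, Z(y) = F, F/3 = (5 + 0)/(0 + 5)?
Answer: -10365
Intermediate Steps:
F = 3 (F = 3*((5 + 0)/(0 + 5)) = 3*(5/5) = 3*(5*(1/5)) = 3*1 = 3)
Z(y) = 3
B(M) = 54 + 9*M*(5 - 3/M) (B(M) = 54 + 9*((-3/M + 5)*M) = 54 + 9*((5 - 3/M)*M) = 54 + 9*(M*(5 - 3/M)) = 54 + 9*M*(5 - 3/M))
Z(-7) + 36*B(-7) = 3 + 36*(27 + 45*(-7)) = 3 + 36*(27 - 315) = 3 + 36*(-288) = 3 - 10368 = -10365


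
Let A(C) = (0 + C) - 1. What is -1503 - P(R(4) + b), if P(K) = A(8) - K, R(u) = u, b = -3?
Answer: -1509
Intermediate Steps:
A(C) = -1 + C (A(C) = C - 1 = -1 + C)
P(K) = 7 - K (P(K) = (-1 + 8) - K = 7 - K)
-1503 - P(R(4) + b) = -1503 - (7 - (4 - 3)) = -1503 - (7 - 1*1) = -1503 - (7 - 1) = -1503 - 1*6 = -1503 - 6 = -1509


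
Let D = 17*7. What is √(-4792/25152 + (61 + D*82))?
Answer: √24264084882/1572 ≈ 99.090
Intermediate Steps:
D = 119
√(-4792/25152 + (61 + D*82)) = √(-4792/25152 + (61 + 119*82)) = √(-4792*1/25152 + (61 + 9758)) = √(-599/3144 + 9819) = √(30870337/3144) = √24264084882/1572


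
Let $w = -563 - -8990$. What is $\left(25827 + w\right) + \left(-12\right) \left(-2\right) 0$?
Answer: $34254$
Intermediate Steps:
$w = 8427$ ($w = -563 + 8990 = 8427$)
$\left(25827 + w\right) + \left(-12\right) \left(-2\right) 0 = \left(25827 + 8427\right) + \left(-12\right) \left(-2\right) 0 = 34254 + 24 \cdot 0 = 34254 + 0 = 34254$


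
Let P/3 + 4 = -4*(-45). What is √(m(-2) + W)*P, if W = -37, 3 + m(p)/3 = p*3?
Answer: 4224*I ≈ 4224.0*I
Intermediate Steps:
m(p) = -9 + 9*p (m(p) = -9 + 3*(p*3) = -9 + 3*(3*p) = -9 + 9*p)
P = 528 (P = -12 + 3*(-4*(-45)) = -12 + 3*180 = -12 + 540 = 528)
√(m(-2) + W)*P = √((-9 + 9*(-2)) - 37)*528 = √((-9 - 18) - 37)*528 = √(-27 - 37)*528 = √(-64)*528 = (8*I)*528 = 4224*I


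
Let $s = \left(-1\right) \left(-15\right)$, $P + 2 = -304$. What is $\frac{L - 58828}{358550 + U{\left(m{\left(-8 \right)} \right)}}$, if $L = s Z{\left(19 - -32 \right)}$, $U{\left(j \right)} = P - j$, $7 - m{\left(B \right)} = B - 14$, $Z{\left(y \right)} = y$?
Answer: $- \frac{58063}{358215} \approx -0.16209$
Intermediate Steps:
$P = -306$ ($P = -2 - 304 = -306$)
$s = 15$
$m{\left(B \right)} = 21 - B$ ($m{\left(B \right)} = 7 - \left(B - 14\right) = 7 - \left(-14 + B\right) = 21 - B$)
$U{\left(j \right)} = -306 - j$
$L = 765$ ($L = 15 \left(19 - -32\right) = 15 \left(19 + 32\right) = 15 \cdot 51 = 765$)
$\frac{L - 58828}{358550 + U{\left(m{\left(-8 \right)} \right)}} = \frac{765 - 58828}{358550 - \left(327 + 8\right)} = - \frac{58063}{358550 - 335} = - \frac{58063}{358215}$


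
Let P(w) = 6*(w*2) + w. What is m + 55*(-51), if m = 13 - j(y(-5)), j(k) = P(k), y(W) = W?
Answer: -2727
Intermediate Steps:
P(w) = 13*w (P(w) = 6*(2*w) + w = 12*w + w = 13*w)
j(k) = 13*k
m = 78 (m = 13 - 13*(-5) = 13 - 1*(-65) = 13 + 65 = 78)
m + 55*(-51) = 78 + 55*(-51) = 78 - 2805 = -2727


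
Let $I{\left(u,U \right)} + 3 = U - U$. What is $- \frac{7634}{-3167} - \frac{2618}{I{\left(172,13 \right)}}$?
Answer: $\frac{8314108}{9501} \approx 875.08$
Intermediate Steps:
$I{\left(u,U \right)} = -3$ ($I{\left(u,U \right)} = -3 + \left(U - U\right) = -3 + 0 = -3$)
$- \frac{7634}{-3167} - \frac{2618}{I{\left(172,13 \right)}} = - \frac{7634}{-3167} - \frac{2618}{-3} = \left(-7634\right) \left(- \frac{1}{3167}\right) - - \frac{2618}{3} = \frac{7634}{3167} + \frac{2618}{3} = \frac{8314108}{9501}$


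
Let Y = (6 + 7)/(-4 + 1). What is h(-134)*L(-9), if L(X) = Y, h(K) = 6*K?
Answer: 3484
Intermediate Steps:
Y = -13/3 (Y = 13/(-3) = 13*(-⅓) = -13/3 ≈ -4.3333)
L(X) = -13/3
h(-134)*L(-9) = (6*(-134))*(-13/3) = -804*(-13/3) = 3484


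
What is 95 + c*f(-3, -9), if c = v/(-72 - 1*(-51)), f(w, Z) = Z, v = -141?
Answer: 242/7 ≈ 34.571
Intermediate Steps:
c = 47/7 (c = -141/(-72 - 1*(-51)) = -141/(-72 + 51) = -141/(-21) = -141*(-1/21) = 47/7 ≈ 6.7143)
95 + c*f(-3, -9) = 95 + (47/7)*(-9) = 95 - 423/7 = 242/7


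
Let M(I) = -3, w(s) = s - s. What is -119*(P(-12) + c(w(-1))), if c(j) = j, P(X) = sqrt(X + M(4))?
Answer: -119*I*sqrt(15) ≈ -460.88*I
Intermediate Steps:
w(s) = 0
P(X) = sqrt(-3 + X) (P(X) = sqrt(X - 3) = sqrt(-3 + X))
-119*(P(-12) + c(w(-1))) = -119*(sqrt(-3 - 12) + 0) = -119*(sqrt(-15) + 0) = -119*(I*sqrt(15) + 0) = -119*I*sqrt(15)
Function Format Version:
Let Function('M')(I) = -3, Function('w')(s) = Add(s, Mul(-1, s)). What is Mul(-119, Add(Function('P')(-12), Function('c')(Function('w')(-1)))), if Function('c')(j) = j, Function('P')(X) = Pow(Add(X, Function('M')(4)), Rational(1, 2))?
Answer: Mul(-119, I, Pow(15, Rational(1, 2))) ≈ Mul(-460.88, I)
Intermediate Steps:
Function('w')(s) = 0
Function('P')(X) = Pow(Add(-3, X), Rational(1, 2)) (Function('P')(X) = Pow(Add(X, -3), Rational(1, 2)) = Pow(Add(-3, X), Rational(1, 2)))
Mul(-119, Add(Function('P')(-12), Function('c')(Function('w')(-1)))) = Mul(-119, Add(Pow(Add(-3, -12), Rational(1, 2)), 0)) = Mul(-119, Add(Pow(-15, Rational(1, 2)), 0)) = Mul(-119, Add(Mul(I, Pow(15, Rational(1, 2))), 0)) = Mul(-119, Mul(I, Pow(15, Rational(1, 2)))) = Mul(-119, I, Pow(15, Rational(1, 2)))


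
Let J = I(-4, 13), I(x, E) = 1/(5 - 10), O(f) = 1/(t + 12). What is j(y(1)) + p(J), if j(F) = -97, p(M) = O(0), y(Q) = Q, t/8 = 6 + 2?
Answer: -7371/76 ≈ -96.987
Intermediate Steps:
t = 64 (t = 8*(6 + 2) = 8*8 = 64)
O(f) = 1/76 (O(f) = 1/(64 + 12) = 1/76)
I(x, E) = -⅕ (I(x, E) = 1/(-5) = -⅕)
J = -⅕ ≈ -0.20000
p(M) = 1/76
j(y(1)) + p(J) = -97 + 1/76 = -7371/76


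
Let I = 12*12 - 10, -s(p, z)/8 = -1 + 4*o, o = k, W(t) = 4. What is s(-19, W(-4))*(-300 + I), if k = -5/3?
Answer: -30544/3 ≈ -10181.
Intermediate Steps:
k = -5/3 (k = -5*1/3 = -5/3 ≈ -1.6667)
o = -5/3 ≈ -1.6667
s(p, z) = 184/3 (s(p, z) = -8*(-1 + 4*(-5/3)) = -8*(-1 - 20/3) = -8*(-23/3) = 184/3)
I = 134 (I = 144 - 10 = 134)
s(-19, W(-4))*(-300 + I) = 184*(-300 + 134)/3 = (184/3)*(-166) = -30544/3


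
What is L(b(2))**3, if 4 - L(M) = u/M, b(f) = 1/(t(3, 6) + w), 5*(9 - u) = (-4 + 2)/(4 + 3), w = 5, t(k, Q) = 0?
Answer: -24137569/343 ≈ -70372.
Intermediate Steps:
u = 317/35 (u = 9 - (-4 + 2)/(5*(4 + 3)) = 9 - (-2)/(5*7) = 9 - 1/5*(-2/7) = 9 + 2/35 = 317/35 ≈ 9.0571)
b(f) = 1/5 (b(f) = 1/(0 + 5) = 1/5)
L(M) = 4 - 317/(35*M)
L(b(2))**3 = (4 - 317/(35*1/5))**3 = (4 - 317/35*5)**3 = (4 - 317/7)**3 = (-289/7)**3 = -24137569/343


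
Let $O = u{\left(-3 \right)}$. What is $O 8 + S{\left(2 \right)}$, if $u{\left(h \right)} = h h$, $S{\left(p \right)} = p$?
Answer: $74$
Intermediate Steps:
$u{\left(h \right)} = h^{2}$
$O = 9$ ($O = \left(-3\right)^{2} = 9$)
$O 8 + S{\left(2 \right)} = 9 \cdot 8 + 2 = 72 + 2 = 74$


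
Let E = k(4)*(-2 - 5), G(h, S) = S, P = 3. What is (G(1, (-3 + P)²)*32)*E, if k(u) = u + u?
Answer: 0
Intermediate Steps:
k(u) = 2*u
E = -56 (E = (2*4)*(-2 - 5) = 8*(-7) = -56)
(G(1, (-3 + P)²)*32)*E = ((-3 + 3)²*32)*(-56) = (0²*32)*(-56) = (0*32)*(-56) = 0*(-56) = 0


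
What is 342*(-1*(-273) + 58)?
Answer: 113202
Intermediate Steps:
342*(-1*(-273) + 58) = 342*(273 + 58) = 342*331 = 113202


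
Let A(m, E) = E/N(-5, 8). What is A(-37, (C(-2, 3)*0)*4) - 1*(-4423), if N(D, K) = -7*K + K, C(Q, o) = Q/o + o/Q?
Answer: 4423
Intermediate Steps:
N(D, K) = -6*K
A(m, E) = -E/48 (A(m, E) = E/((-6*8)) = E/(-48) = E*(-1/48) = -E/48)
A(-37, (C(-2, 3)*0)*4) - 1*(-4423) = -(-2/3 + 3/(-2))*0*4/48 - 1*(-4423) = -(-2*1/3 + 3*(-1/2))*0*4/48 + 4423 = -(-2/3 - 3/2)*0*4/48 + 4423 = -(-13/6*0)*4/48 + 4423 = -0*4 + 4423 = -1/48*0 + 4423 = 0 + 4423 = 4423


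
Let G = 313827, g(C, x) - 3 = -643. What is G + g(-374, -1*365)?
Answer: 313187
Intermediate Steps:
g(C, x) = -640 (g(C, x) = 3 - 643 = -640)
G + g(-374, -1*365) = 313827 - 640 = 313187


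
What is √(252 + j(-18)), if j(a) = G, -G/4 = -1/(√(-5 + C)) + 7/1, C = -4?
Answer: 2*√(504 - 3*I)/3 ≈ 14.967 - 0.044543*I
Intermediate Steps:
G = -28 - 4*I/3 (G = -4*(-1/(√(-5 - 4)) + 7/1) = -4*(-1/(√(-9)) + 7*1) = -4*(-1/(3*I) + 7) = -4*(-(-1)*I/3 + 7) = -4*(I/3 + 7) = -4*(7 + I/3) = -28 - 4*I/3 ≈ -28.0 - 1.3333*I)
j(a) = -28 - 4*I/3
√(252 + j(-18)) = √(252 + (-28 - 4*I/3)) = √(224 - 4*I/3)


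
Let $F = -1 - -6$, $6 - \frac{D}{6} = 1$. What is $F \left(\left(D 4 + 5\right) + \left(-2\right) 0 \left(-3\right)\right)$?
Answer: $625$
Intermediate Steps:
$D = 30$ ($D = 36 - 6 = 30$)
$F = 5$ ($F = -1 + 6 = 5$)
$F \left(\left(D 4 + 5\right) + \left(-2\right) 0 \left(-3\right)\right) = 5 \left(\left(30 \cdot 4 + 5\right) + \left(-2\right) 0 \left(-3\right)\right) = 5 \left(\left(120 + 5\right) + 0 \left(-3\right)\right) = 5 \left(125 + 0\right) = 5 \cdot 125 = 625$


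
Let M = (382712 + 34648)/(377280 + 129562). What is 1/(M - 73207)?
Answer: -253421/18551982467 ≈ -1.3660e-5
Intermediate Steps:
M = 208680/253421 (M = 417360/506842 = 417360*(1/506842) = 208680/253421 ≈ 0.82345)
1/(M - 73207) = 1/(208680/253421 - 73207) = 1/(-18551982467/253421) = -253421/18551982467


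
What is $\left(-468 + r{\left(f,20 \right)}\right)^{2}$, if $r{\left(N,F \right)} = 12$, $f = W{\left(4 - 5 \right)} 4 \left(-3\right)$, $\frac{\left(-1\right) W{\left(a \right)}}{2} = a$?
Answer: $207936$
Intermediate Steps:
$W{\left(a \right)} = - 2 a$
$f = -24$ ($f = - 2 \left(4 - 5\right) 4 \left(-3\right) = \left(-2\right) \left(-1\right) 4 \left(-3\right) = 2 \cdot 4 \left(-3\right) = 8 \left(-3\right) = -24$)
$\left(-468 + r{\left(f,20 \right)}\right)^{2} = \left(-468 + 12\right)^{2} = \left(-456\right)^{2} = 207936$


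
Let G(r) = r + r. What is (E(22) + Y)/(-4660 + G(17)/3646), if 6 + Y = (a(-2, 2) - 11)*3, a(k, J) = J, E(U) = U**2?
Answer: -822173/8495163 ≈ -0.096781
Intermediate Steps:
G(r) = 2*r
Y = -33 (Y = -6 + (2 - 11)*3 = -6 - 9*3 = -6 - 27 = -33)
(E(22) + Y)/(-4660 + G(17)/3646) = (22**2 - 33)/(-4660 + (2*17)/3646) = (484 - 33)/(-4660 + 34*(1/3646)) = 451/(-4660 + 17/1823) = 451/(-8495163/1823) = 451*(-1823/8495163) = -822173/8495163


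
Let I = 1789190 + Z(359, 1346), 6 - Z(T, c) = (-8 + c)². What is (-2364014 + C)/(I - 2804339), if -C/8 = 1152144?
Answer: 11581166/2805387 ≈ 4.1282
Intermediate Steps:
C = -9217152 (C = -8*1152144 = -9217152)
Z(T, c) = 6 - (-8 + c)²
I = -1048 (I = 1789190 + (6 - (-8 + 1346)²) = 1789190 + (6 - 1*1338²) = 1789190 + (6 - 1*1790244) = 1789190 + (6 - 1790244) = 1789190 - 1790238 = -1048)
(-2364014 + C)/(I - 2804339) = (-2364014 - 9217152)/(-1048 - 2804339) = -11581166/(-2805387) = -11581166*(-1/2805387) = 11581166/2805387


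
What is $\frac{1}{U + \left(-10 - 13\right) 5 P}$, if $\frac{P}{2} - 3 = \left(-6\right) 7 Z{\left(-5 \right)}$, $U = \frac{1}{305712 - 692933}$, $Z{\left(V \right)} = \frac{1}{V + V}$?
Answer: $- \frac{387221}{641237977} \approx -0.00060386$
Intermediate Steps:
$Z{\left(V \right)} = \frac{1}{2 V}$
$U = - \frac{1}{387221}$ ($U = \frac{1}{-387221} = - \frac{1}{387221} \approx -2.5825 \cdot 10^{-6}$)
$P = \frac{72}{5}$ ($P = 6 + 2 \left(-6\right) 7 \frac{1}{2 \left(-5\right)} = 6 + 2 \left(- 42 \cdot \frac{1}{2} \left(- \frac{1}{5}\right)\right) = 6 + 2 \left(\left(-42\right) \left(- \frac{1}{10}\right)\right) = 6 + 2 \cdot \frac{21}{5} = 6 + \frac{42}{5} = \frac{72}{5} \approx 14.4$)
$\frac{1}{U + \left(-10 - 13\right) 5 P} = \frac{1}{- \frac{1}{387221} + \left(-10 - 13\right) 5 \cdot \frac{72}{5}} = \frac{1}{- \frac{1}{387221} + \left(-23\right) 5 \cdot \frac{72}{5}} = \frac{1}{- \frac{1}{387221} - 1656} = \frac{1}{- \frac{641237977}{387221}} = - \frac{387221}{641237977}$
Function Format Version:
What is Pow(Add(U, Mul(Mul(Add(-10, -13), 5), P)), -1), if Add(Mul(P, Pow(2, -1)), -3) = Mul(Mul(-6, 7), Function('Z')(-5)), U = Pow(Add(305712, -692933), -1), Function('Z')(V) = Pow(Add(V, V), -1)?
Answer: Rational(-387221, 641237977) ≈ -0.00060386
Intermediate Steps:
Function('Z')(V) = Mul(Rational(1, 2), Pow(V, -1)) (Function('Z')(V) = Pow(Mul(2, V), -1) = Mul(Rational(1, 2), Pow(V, -1)))
U = Rational(-1, 387221) (U = Pow(-387221, -1) = Rational(-1, 387221) ≈ -2.5825e-6)
P = Rational(72, 5) (P = Add(6, Mul(2, Mul(Mul(-6, 7), Mul(Rational(1, 2), Pow(-5, -1))))) = Add(6, Mul(2, Mul(-42, Mul(Rational(1, 2), Rational(-1, 5))))) = Add(6, Mul(2, Mul(-42, Rational(-1, 10)))) = Add(6, Mul(2, Rational(21, 5))) = Add(6, Rational(42, 5)) = Rational(72, 5) ≈ 14.400)
Pow(Add(U, Mul(Mul(Add(-10, -13), 5), P)), -1) = Pow(Add(Rational(-1, 387221), Mul(Mul(Add(-10, -13), 5), Rational(72, 5))), -1) = Pow(Add(Rational(-1, 387221), Mul(Mul(-23, 5), Rational(72, 5))), -1) = Pow(Add(Rational(-1, 387221), Mul(-115, Rational(72, 5))), -1) = Pow(Add(Rational(-1, 387221), -1656), -1) = Pow(Rational(-641237977, 387221), -1) = Rational(-387221, 641237977)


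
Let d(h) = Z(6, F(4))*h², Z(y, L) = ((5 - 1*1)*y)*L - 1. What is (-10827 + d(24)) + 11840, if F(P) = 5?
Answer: 69557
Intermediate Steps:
Z(y, L) = -1 + 4*L*y (Z(y, L) = ((5 - 1)*y)*L - 1 = (4*y)*L - 1 = 4*L*y - 1 = -1 + 4*L*y)
d(h) = 119*h² (d(h) = (-1 + 4*5*6)*h² = (-1 + 120)*h² = 119*h²)
(-10827 + d(24)) + 11840 = (-10827 + 119*24²) + 11840 = (-10827 + 119*576) + 11840 = (-10827 + 68544) + 11840 = 57717 + 11840 = 69557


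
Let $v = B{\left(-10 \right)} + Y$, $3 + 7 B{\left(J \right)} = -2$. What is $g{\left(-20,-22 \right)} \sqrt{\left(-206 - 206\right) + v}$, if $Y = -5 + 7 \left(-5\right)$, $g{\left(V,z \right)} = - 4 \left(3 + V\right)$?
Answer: $\frac{68 i \sqrt{22183}}{7} \approx 1446.8 i$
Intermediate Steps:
$g{\left(V,z \right)} = -12 - 4 V$
$B{\left(J \right)} = - \frac{5}{7}$ ($B{\left(J \right)} = - \frac{3}{7} + \frac{1}{7} \left(-2\right) = - \frac{3}{7} - \frac{2}{7} = - \frac{5}{7}$)
$Y = -40$ ($Y = -5 - 35 = -40$)
$v = - \frac{285}{7}$ ($v = - \frac{5}{7} - 40 = - \frac{285}{7} \approx -40.714$)
$g{\left(-20,-22 \right)} \sqrt{\left(-206 - 206\right) + v} = \left(-12 - -80\right) \sqrt{\left(-206 - 206\right) - \frac{285}{7}} = \left(-12 + 80\right) \sqrt{-412 - \frac{285}{7}} = 68 \sqrt{- \frac{3169}{7}} = 68 \frac{i \sqrt{22183}}{7} = \frac{68 i \sqrt{22183}}{7}$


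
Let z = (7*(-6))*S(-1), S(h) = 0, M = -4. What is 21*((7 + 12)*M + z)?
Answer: -1596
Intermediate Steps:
z = 0 (z = (7*(-6))*0 = -42*0 = 0)
21*((7 + 12)*M + z) = 21*((7 + 12)*(-4) + 0) = 21*(19*(-4) + 0) = 21*(-76 + 0) = 21*(-76) = -1596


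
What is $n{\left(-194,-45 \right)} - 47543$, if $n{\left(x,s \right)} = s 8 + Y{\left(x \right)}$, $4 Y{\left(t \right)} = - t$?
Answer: $- \frac{95709}{2} \approx -47855.0$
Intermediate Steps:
$Y{\left(t \right)} = - \frac{t}{4}$ ($Y{\left(t \right)} = \frac{\left(-1\right) t}{4} = - \frac{t}{4}$)
$n{\left(x,s \right)} = 8 s - \frac{x}{4}$ ($n{\left(x,s \right)} = s 8 - \frac{x}{4} = 8 s - \frac{x}{4}$)
$n{\left(-194,-45 \right)} - 47543 = \left(8 \left(-45\right) - - \frac{97}{2}\right) - 47543 = \left(-360 + \frac{97}{2}\right) - 47543 = - \frac{623}{2} - 47543 = - \frac{95709}{2}$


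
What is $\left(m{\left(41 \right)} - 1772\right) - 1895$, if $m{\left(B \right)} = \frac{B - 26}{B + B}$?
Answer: $- \frac{300679}{82} \approx -3666.8$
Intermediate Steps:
$m{\left(B \right)} = \frac{-26 + B}{2 B}$
$\left(m{\left(41 \right)} - 1772\right) - 1895 = \left(\frac{-26 + 41}{2 \cdot 41} - 1772\right) - 1895 = \left(\frac{1}{2} \cdot \frac{1}{41} \cdot 15 - 1772\right) - 1895 = \left(\frac{15}{82} - 1772\right) - 1895 = - \frac{145289}{82} - 1895 = - \frac{300679}{82}$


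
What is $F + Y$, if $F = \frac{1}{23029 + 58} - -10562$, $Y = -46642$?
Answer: $- \frac{832978959}{23087} \approx -36080.0$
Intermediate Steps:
$F = \frac{243844895}{23087}$ ($F = \frac{1}{23087} + 10562 = \frac{243844895}{23087} \approx 10562.0$)
$F + Y = \frac{243844895}{23087} - 46642 = - \frac{832978959}{23087}$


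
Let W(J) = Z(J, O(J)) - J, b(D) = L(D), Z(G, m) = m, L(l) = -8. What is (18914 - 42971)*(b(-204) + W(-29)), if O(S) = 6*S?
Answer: 3680721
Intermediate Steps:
b(D) = -8
W(J) = 5*J (W(J) = 6*J - J = 5*J)
(18914 - 42971)*(b(-204) + W(-29)) = (18914 - 42971)*(-8 + 5*(-29)) = -24057*(-8 - 145) = -24057*(-153) = 3680721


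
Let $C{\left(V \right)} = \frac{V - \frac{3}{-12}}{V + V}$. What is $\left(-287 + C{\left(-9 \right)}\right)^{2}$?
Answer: $\frac{425555641}{5184} \approx 82090.0$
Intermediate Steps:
$C{\left(V \right)} = \frac{\frac{1}{4} + V}{2 V}$ ($C{\left(V \right)} = \frac{V - - \frac{1}{4}}{2 V} = \left(V + \frac{1}{4}\right) \frac{1}{2 V} = \left(\frac{1}{4} + V\right) \frac{1}{2 V} = \frac{\frac{1}{4} + V}{2 V}$)
$\left(-287 + C{\left(-9 \right)}\right)^{2} = \left(-287 + \frac{1 + 4 \left(-9\right)}{8 \left(-9\right)}\right)^{2} = \left(-287 + \frac{1}{8} \left(- \frac{1}{9}\right) \left(1 - 36\right)\right)^{2} = \left(-287 + \frac{1}{8} \left(- \frac{1}{9}\right) \left(-35\right)\right)^{2} = \left(-287 + \frac{35}{72}\right)^{2} = \left(- \frac{20629}{72}\right)^{2} = \frac{425555641}{5184}$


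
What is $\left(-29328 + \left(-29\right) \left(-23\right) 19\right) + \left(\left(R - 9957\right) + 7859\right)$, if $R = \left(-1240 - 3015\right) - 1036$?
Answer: $-24044$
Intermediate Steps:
$R = -5291$ ($R = -4255 - 1036 = -5291$)
$\left(-29328 + \left(-29\right) \left(-23\right) 19\right) + \left(\left(R - 9957\right) + 7859\right) = \left(-29328 + \left(-29\right) \left(-23\right) 19\right) + \left(\left(-5291 - 9957\right) + 7859\right) = \left(-29328 + 667 \cdot 19\right) + \left(-15248 + 7859\right) = \left(-29328 + 12673\right) - 7389 = -16655 - 7389 = -24044$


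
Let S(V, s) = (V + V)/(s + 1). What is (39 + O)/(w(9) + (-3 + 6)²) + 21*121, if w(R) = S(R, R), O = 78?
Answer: 15311/6 ≈ 2551.8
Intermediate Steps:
S(V, s) = 2*V/(1 + s) (S(V, s) = (2*V)/(1 + s) = 2*V/(1 + s))
w(R) = 2*R/(1 + R)
(39 + O)/(w(9) + (-3 + 6)²) + 21*121 = (39 + 78)/(2*9/(1 + 9) + (-3 + 6)²) + 21*121 = 117/(2*9/10 + 3²) + 2541 = 117/(2*9*(⅒) + 9) + 2541 = 117/(9/5 + 9) + 2541 = 117/(54/5) + 2541 = 117*(5/54) + 2541 = 65/6 + 2541 = 15311/6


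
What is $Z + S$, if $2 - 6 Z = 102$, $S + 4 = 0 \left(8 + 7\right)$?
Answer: $- \frac{62}{3} \approx -20.667$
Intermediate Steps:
$S = -4$ ($S = -4 + 0 \left(8 + 7\right) = -4 + 0 \cdot 15 = -4 + 0 = -4$)
$Z = - \frac{50}{3}$ ($Z = \frac{1}{3} - 17 = - \frac{50}{3} \approx -16.667$)
$Z + S = - \frac{50}{3} - 4 = - \frac{62}{3}$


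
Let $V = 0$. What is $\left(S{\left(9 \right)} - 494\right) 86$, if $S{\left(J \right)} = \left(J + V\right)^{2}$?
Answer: $-35518$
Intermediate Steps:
$S{\left(J \right)} = J^{2}$ ($S{\left(J \right)} = \left(J + 0\right)^{2} = J^{2}$)
$\left(S{\left(9 \right)} - 494\right) 86 = \left(9^{2} - 494\right) 86 = \left(81 - 494\right) 86 = \left(-413\right) 86 = -35518$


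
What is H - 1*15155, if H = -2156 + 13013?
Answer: -4298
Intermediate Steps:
H = 10857
H - 1*15155 = 10857 - 1*15155 = 10857 - 15155 = -4298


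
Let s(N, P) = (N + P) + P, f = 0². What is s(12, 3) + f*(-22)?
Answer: 18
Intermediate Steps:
f = 0
s(N, P) = N + 2*P
s(12, 3) + f*(-22) = (12 + 2*3) + 0*(-22) = (12 + 6) + 0 = 18 + 0 = 18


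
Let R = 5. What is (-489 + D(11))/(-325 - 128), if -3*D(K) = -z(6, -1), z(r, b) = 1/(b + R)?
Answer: 5867/5436 ≈ 1.0793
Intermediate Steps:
z(r, b) = 1/(5 + b) (z(r, b) = 1/(b + 5) = 1/(5 + b))
D(K) = 1/12 (D(K) = -(-1)/(3*(5 - 1)) = -(-1)/(3*4) = -1/3*(-1/4) = 1/12)
(-489 + D(11))/(-325 - 128) = (-489 + 1/12)/(-325 - 128) = -5867/12/(-453) = -5867/12*(-1/453) = 5867/5436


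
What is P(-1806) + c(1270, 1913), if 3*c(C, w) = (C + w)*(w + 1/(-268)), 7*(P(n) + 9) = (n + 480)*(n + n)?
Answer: 727324139/268 ≈ 2.7139e+6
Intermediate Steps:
P(n) = -9 + 2*n*(480 + n)/7 (P(n) = -9 + ((n + 480)*(n + n))/7 = -9 + ((480 + n)*(2*n))/7 = -9 + (2*n*(480 + n))/7 = -9 + 2*n*(480 + n)/7)
c(C, w) = (-1/268 + w)*(C + w)/3 (c(C, w) = ((C + w)*(w + 1/(-268)))/3 = ((C + w)*(w - 1/268))/3 = ((C + w)*(-1/268 + w))/3 = ((-1/268 + w)*(C + w))/3 = (-1/268 + w)*(C + w)/3)
P(-1806) + c(1270, 1913) = (-9 + (2/7)*(-1806)² + (960/7)*(-1806)) + (-1/804*1270 - 1/804*1913 + (⅓)*1913² + (⅓)*1270*1913) = (-9 + (2/7)*3261636 - 247680) + (-635/402 - 1913/804 + (⅓)*3659569 + 2429510/3) = (-9 + 931896 - 247680) + (-635/402 - 1913/804 + 3659569/3 + 2429510/3) = 684207 + 543956663/268 = 727324139/268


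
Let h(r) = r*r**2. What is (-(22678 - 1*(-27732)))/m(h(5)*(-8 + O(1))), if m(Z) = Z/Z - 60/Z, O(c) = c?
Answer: -8821750/187 ≈ -47175.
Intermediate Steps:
h(r) = r**3
m(Z) = 1 - 60/Z
(-(22678 - 1*(-27732)))/m(h(5)*(-8 + O(1))) = (-(22678 - 1*(-27732)))/(((-60 + 5**3*(-8 + 1))/((5**3*(-8 + 1))))) = (-(22678 + 27732))/(((-60 + 125*(-7))/((125*(-7))))) = (-1*50410)/(((-60 - 875)/(-875))) = -50410/((-1/875*(-935))) = -50410/187/175 = -50410*175/187 = -8821750/187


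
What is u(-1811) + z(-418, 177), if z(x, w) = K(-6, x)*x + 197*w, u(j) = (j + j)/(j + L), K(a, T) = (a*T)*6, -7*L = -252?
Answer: -11102967503/1775 ≈ -6.2552e+6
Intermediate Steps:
L = 36 (L = -1/7*(-252) = 36)
K(a, T) = 6*T*a (K(a, T) = (T*a)*6 = 6*T*a)
u(j) = 2*j/(36 + j) (u(j) = (j + j)/(j + 36) = (2*j)/(36 + j) = 2*j/(36 + j))
z(x, w) = -36*x**2 + 197*w (z(x, w) = (6*x*(-6))*x + 197*w = (-36*x)*x + 197*w = -36*x**2 + 197*w)
u(-1811) + z(-418, 177) = 2*(-1811)/(36 - 1811) + (-36*(-418)**2 + 197*177) = 2*(-1811)/(-1775) + (-36*174724 + 34869) = 2*(-1811)*(-1/1775) + (-6290064 + 34869) = 3622/1775 - 6255195 = -11102967503/1775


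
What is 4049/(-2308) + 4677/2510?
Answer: 315763/2896540 ≈ 0.10901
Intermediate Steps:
4049/(-2308) + 4677/2510 = 4049*(-1/2308) + 4677*(1/2510) = -4049/2308 + 4677/2510 = 315763/2896540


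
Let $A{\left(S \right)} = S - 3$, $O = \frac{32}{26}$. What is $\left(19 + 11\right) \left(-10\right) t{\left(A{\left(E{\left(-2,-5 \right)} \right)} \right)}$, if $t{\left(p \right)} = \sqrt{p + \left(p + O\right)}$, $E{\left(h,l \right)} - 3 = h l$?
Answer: $- \frac{600 \sqrt{897}}{13} \approx -1382.3$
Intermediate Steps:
$E{\left(h,l \right)} = 3 + h l$
$O = \frac{16}{13}$ ($O = 32 \cdot \frac{1}{26} = \frac{16}{13} \approx 1.2308$)
$A{\left(S \right)} = -3 + S$
$t{\left(p \right)} = \sqrt{\frac{16}{13} + 2 p}$ ($t{\left(p \right)} = \sqrt{p + \left(p + \frac{16}{13}\right)} = \sqrt{p + \left(\frac{16}{13} + p\right)} = \sqrt{\frac{16}{13} + 2 p}$)
$\left(19 + 11\right) \left(-10\right) t{\left(A{\left(E{\left(-2,-5 \right)} \right)} \right)} = \left(19 + 11\right) \left(-10\right) \frac{\sqrt{208 + 338 \left(-3 + \left(3 - -10\right)\right)}}{13} = 30 \left(-10\right) \frac{\sqrt{208 + 338 \left(-3 + \left(3 + 10\right)\right)}}{13} = - 300 \frac{\sqrt{208 + 338 \left(-3 + 13\right)}}{13} = - 300 \frac{\sqrt{208 + 338 \cdot 10}}{13} = - 300 \frac{\sqrt{208 + 3380}}{13} = - 300 \frac{\sqrt{3588}}{13} = - 300 \frac{2 \sqrt{897}}{13} = - \frac{600 \sqrt{897}}{13}$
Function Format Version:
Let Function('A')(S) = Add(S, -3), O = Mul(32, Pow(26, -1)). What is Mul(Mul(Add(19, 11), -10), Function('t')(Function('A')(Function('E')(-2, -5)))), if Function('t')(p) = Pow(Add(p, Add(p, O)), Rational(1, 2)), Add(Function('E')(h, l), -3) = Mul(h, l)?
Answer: Mul(Rational(-600, 13), Pow(897, Rational(1, 2))) ≈ -1382.3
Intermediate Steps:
Function('E')(h, l) = Add(3, Mul(h, l))
O = Rational(16, 13) (O = Mul(32, Rational(1, 26)) = Rational(16, 13) ≈ 1.2308)
Function('A')(S) = Add(-3, S)
Function('t')(p) = Pow(Add(Rational(16, 13), Mul(2, p)), Rational(1, 2)) (Function('t')(p) = Pow(Add(p, Add(p, Rational(16, 13))), Rational(1, 2)) = Pow(Add(p, Add(Rational(16, 13), p)), Rational(1, 2)) = Pow(Add(Rational(16, 13), Mul(2, p)), Rational(1, 2)))
Mul(Mul(Add(19, 11), -10), Function('t')(Function('A')(Function('E')(-2, -5)))) = Mul(Mul(Add(19, 11), -10), Mul(Rational(1, 13), Pow(Add(208, Mul(338, Add(-3, Add(3, Mul(-2, -5))))), Rational(1, 2)))) = Mul(Mul(30, -10), Mul(Rational(1, 13), Pow(Add(208, Mul(338, Add(-3, Add(3, 10)))), Rational(1, 2)))) = Mul(-300, Mul(Rational(1, 13), Pow(Add(208, Mul(338, Add(-3, 13))), Rational(1, 2)))) = Mul(-300, Mul(Rational(1, 13), Pow(Add(208, Mul(338, 10)), Rational(1, 2)))) = Mul(-300, Mul(Rational(1, 13), Pow(Add(208, 3380), Rational(1, 2)))) = Mul(-300, Mul(Rational(1, 13), Pow(3588, Rational(1, 2)))) = Mul(-300, Mul(Rational(1, 13), Mul(2, Pow(897, Rational(1, 2))))) = Mul(-300, Mul(Rational(2, 13), Pow(897, Rational(1, 2)))) = Mul(Rational(-600, 13), Pow(897, Rational(1, 2)))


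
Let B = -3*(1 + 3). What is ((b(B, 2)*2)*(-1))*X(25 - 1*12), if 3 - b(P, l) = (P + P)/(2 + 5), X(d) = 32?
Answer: -2880/7 ≈ -411.43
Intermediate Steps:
B = -12 (B = -3*4 = -12)
b(P, l) = 3 - 2*P/7 (b(P, l) = 3 - (P + P)/(2 + 5) = 3 - 2*P/7)
((b(B, 2)*2)*(-1))*X(25 - 1*12) = (((3 - 2/7*(-12))*2)*(-1))*32 = (((3 + 24/7)*2)*(-1))*32 = (((45/7)*2)*(-1))*32 = ((90/7)*(-1))*32 = -90/7*32 = -2880/7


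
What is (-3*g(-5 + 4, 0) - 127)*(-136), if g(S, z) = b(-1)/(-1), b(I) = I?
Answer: 17680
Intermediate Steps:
g(S, z) = 1 (g(S, z) = -1/(-1) = -1*(-1) = 1)
(-3*g(-5 + 4, 0) - 127)*(-136) = (-3*1 - 127)*(-136) = (-3 - 127)*(-136) = -130*(-136) = 17680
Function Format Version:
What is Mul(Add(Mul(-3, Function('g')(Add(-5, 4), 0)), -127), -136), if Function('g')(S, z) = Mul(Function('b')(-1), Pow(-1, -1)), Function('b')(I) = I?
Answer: 17680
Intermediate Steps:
Function('g')(S, z) = 1 (Function('g')(S, z) = Mul(-1, Pow(-1, -1)) = Mul(-1, -1) = 1)
Mul(Add(Mul(-3, Function('g')(Add(-5, 4), 0)), -127), -136) = Mul(Add(Mul(-3, 1), -127), -136) = Mul(Add(-3, -127), -136) = Mul(-130, -136) = 17680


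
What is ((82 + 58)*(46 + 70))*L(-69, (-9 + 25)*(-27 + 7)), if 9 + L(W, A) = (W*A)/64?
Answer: 5456640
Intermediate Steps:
L(W, A) = -9 + A*W/64 (L(W, A) = -9 + (W*A)/64 = -9 + (A*W)*(1/64) = -9 + A*W/64)
((82 + 58)*(46 + 70))*L(-69, (-9 + 25)*(-27 + 7)) = ((82 + 58)*(46 + 70))*(-9 + (1/64)*((-9 + 25)*(-27 + 7))*(-69)) = (140*116)*(-9 + (1/64)*(16*(-20))*(-69)) = 16240*(-9 + (1/64)*(-320)*(-69)) = 16240*(-9 + 345) = 16240*336 = 5456640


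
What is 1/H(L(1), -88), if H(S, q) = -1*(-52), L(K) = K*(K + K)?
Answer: 1/52 ≈ 0.019231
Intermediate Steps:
L(K) = 2*K² (L(K) = K*(2*K) = 2*K²)
H(S, q) = 52
1/H(L(1), -88) = 1/52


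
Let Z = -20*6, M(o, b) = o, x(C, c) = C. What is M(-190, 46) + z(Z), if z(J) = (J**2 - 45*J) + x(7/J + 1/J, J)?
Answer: 294149/15 ≈ 19610.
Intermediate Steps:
Z = -120
z(J) = J**2 - 45*J + 8/J (z(J) = (J**2 - 45*J) + (7/J + 1/J) = (J**2 - 45*J) + 8/J = J**2 - 45*J + 8/J)
M(-190, 46) + z(Z) = -190 + (8 + (-120)**2*(-45 - 120))/(-120) = -190 - (8 + 14400*(-165))/120 = -190 - (8 - 2376000)/120 = -190 - 1/120*(-2375992) = -190 + 296999/15 = 294149/15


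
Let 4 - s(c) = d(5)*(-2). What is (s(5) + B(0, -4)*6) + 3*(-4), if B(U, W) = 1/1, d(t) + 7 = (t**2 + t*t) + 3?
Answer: 90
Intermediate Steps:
d(t) = -4 + 2*t**2 (d(t) = -7 + ((t**2 + t*t) + 3) = -7 + ((t**2 + t**2) + 3) = -7 + (2*t**2 + 3) = -7 + (3 + 2*t**2) = -4 + 2*t**2)
B(U, W) = 1
s(c) = 96 (s(c) = 4 - (-4 + 2*5**2)*(-2) = 4 - (-4 + 2*25)*(-2) = 4 - (-4 + 50)*(-2) = 4 - 46*(-2) = 4 - 1*(-92) = 4 + 92 = 96)
(s(5) + B(0, -4)*6) + 3*(-4) = (96 + 1*6) + 3*(-4) = (96 + 6) - 12 = 102 - 12 = 90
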